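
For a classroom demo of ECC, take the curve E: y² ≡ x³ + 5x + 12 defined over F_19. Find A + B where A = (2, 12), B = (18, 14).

(2, 12) + (18, 14). λ = (14 - 12)/(18 - 2) ≡ 2/16 mod 19. 16⁻¹ ≡ 6 (mod 19), so λ ≡ 12.
  x = λ² - 2 - 18 = 144 - 20 ≡ 10; y = λ·(2 - 10) - 12 ≡ 6. → (10, 6)

(10, 6)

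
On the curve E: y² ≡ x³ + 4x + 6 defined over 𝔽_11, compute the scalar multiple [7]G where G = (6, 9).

(6, 2)

Double-and-add on 7 = (111)₂. Start with G = (6, 9) for the leading 1-bit.
double: tangent at (6, 9): λ = (3·6² + 4)/(2·9) ≡ 2/7. 7⁻¹ ≡ 8 (mod 11) since 7·8 = 56 ≡ 1, so λ ≡ 2·8 ≡ 5.
  x = λ² - 6 - 6 = 25 - 12 ≡ 2; y = λ·(6 - 2) - 9 ≡ 0. → (2, 0)
add G: (2, 0) + (6, 9). λ = (9 - 0)/(6 - 2) ≡ 9/4 mod 11. 4⁻¹ ≡ 3 (mod 11), so λ ≡ 5.
  x = λ² - 2 - 6 = 25 - 8 ≡ 6; y = λ·(2 - 6) - 0 ≡ 2. → (6, 2)
double: tangent at (6, 2): λ = (3·6² + 4)/(2·2) ≡ 2/4. 4⁻¹ ≡ 3 (mod 11), so λ ≡ 2·3 ≡ 6.
  x = λ² - 6 - 6 = 36 - 12 ≡ 2; y = λ·(6 - 2) - 2 ≡ 0. → (2, 0)
add G: (2, 0) + (6, 9). λ = (9 - 0)/(6 - 2) ≡ 9/4 mod 11. 4⁻¹ ≡ 3 (mod 11) since 4·3 = 12 ≡ 1, so λ ≡ 5.
  x = λ² - 2 - 6 = 25 - 8 ≡ 6; y = λ·(2 - 6) - 0 ≡ 2. → (6, 2)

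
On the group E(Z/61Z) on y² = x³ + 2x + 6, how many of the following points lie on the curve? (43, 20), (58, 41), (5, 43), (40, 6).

3

(43, 20): 20² ≡ 34, rhs ≡ 55 → off.
(58, 41): 41² ≡ 34, rhs ≡ 34 → on.
(5, 43): 43² ≡ 19, rhs ≡ 19 → on.
(40, 6): 6² ≡ 36, rhs ≡ 36 → on.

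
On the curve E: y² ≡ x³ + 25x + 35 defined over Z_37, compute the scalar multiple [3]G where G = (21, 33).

(5, 10)

Repeated addition: build up to 3G.
2G: tangent at (21, 33): λ = (3·21² + 25)/(2·33) ≡ 16/29. 29⁻¹ ≡ 23 (mod 37), so λ ≡ 16·23 ≡ 35.
  x = λ² - 21 - 21 = 1225 - 42 ≡ 36; y = λ·(21 - 36) - 33 ≡ 34. → (36, 34)
3G: (36, 34) + (21, 33). λ = (33 - 34)/(21 - 36) ≡ 36/22 mod 37. 22⁻¹ ≡ 32 (mod 37), so λ ≡ 5.
  x = λ² - 36 - 21 = 25 - 57 ≡ 5; y = λ·(36 - 5) - 34 ≡ 10. → (5, 10)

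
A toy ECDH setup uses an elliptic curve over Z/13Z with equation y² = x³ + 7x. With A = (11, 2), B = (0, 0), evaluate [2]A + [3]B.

First 2A:
Repeated addition: build up to 2A.
2A: tangent at (11, 2): λ = (3·11² + 7)/(2·2) ≡ 6/4. 4⁻¹ ≡ 10 (mod 13), so λ ≡ 6·10 ≡ 8.
  x = λ² - 11 - 11 = 64 - 22 ≡ 3; y = λ·(11 - 3) - 2 ≡ 10. → (3, 10)
2A = (3, 10).
Next 3B:
Repeated addition: build up to 3B.
2B: (0, 0) + (0, 0): same x and y₁ ≡ -y₂, so the sum is the point at infinity.
3B: the point at infinity + (0, 0) = (0, 0) (identity).
3B = (0, 0).
Finally 2A + 3B:
(3, 10) + (0, 0). λ = (0 - 10)/(0 - 3) ≡ 3/10 mod 13. 10⁻¹ ≡ 4 (mod 13), so λ ≡ 12.
  x = λ² - 3 - 0 = 144 - 3 ≡ 11; y = λ·(3 - 11) - 10 ≡ 11. → (11, 11)

(11, 11)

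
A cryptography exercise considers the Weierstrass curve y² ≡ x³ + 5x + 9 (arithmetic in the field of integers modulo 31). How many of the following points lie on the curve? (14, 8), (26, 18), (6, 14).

2

(14, 8): 8² ≡ 2, rhs ≡ 2 → on.
(26, 18): 18² ≡ 14, rhs ≡ 14 → on.
(6, 14): 14² ≡ 10, rhs ≡ 7 → off.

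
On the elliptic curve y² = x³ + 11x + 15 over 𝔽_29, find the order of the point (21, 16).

2P: tangent at (21, 16): λ = (3·21² + 11)/(2·16) ≡ 0/3. 3⁻¹ ≡ 10 (mod 29), so λ ≡ 0·10 ≡ 0.
  x = λ² - 21 - 21 = 0 - 42 ≡ 16; y = λ·(21 - 16) - 16 ≡ 13. → (16, 13)
3P: (16, 13) + (21, 16). λ = (16 - 13)/(21 - 16) ≡ 3/5 mod 29. 5⁻¹ ≡ 6 (mod 29), so λ ≡ 18.
  x = λ² - 16 - 21 = 324 - 37 ≡ 26; y = λ·(16 - 26) - 13 ≡ 10. → (26, 10)
4P: (26, 10) + (21, 16). λ = (16 - 10)/(21 - 26) ≡ 6/24 mod 29. 24⁻¹ ≡ 23 (mod 29) since 24·23 = 552 ≡ 1, so λ ≡ 22.
  x = λ² - 26 - 21 = 484 - 47 ≡ 2; y = λ·(26 - 2) - 10 ≡ 25. → (2, 25)
5P: (2, 25) + (21, 16). λ = (16 - 25)/(21 - 2) ≡ 20/19 mod 29. 19⁻¹ ≡ 26 (mod 29) since 19·26 = 494 ≡ 1, so λ ≡ 27.
  x = λ² - 2 - 21 = 729 - 23 ≡ 10; y = λ·(2 - 10) - 25 ≡ 20. → (10, 20)
6P: (10, 20) + (21, 16). λ = (16 - 20)/(21 - 10) ≡ 25/11 mod 29. 11⁻¹ ≡ 8 (mod 29) since 11·8 = 88 ≡ 1, so λ ≡ 26.
  x = λ² - 10 - 21 = 676 - 31 ≡ 7; y = λ·(10 - 7) - 20 ≡ 0. → (7, 0)
7P: (7, 0) + (21, 16). λ = (16 - 0)/(21 - 7) ≡ 16/14 mod 29. 14⁻¹ ≡ 27 (mod 29), so λ ≡ 26.
  x = λ² - 7 - 21 = 676 - 28 ≡ 10; y = λ·(7 - 10) - 0 ≡ 9. → (10, 9)
8P: (10, 9) + (21, 16). λ = (16 - 9)/(21 - 10) ≡ 7/11 mod 29. 11⁻¹ ≡ 8 (mod 29), so λ ≡ 27.
  x = λ² - 10 - 21 = 729 - 31 ≡ 2; y = λ·(10 - 2) - 9 ≡ 4. → (2, 4)
9P: (2, 4) + (21, 16). λ = (16 - 4)/(21 - 2) ≡ 12/19 mod 29. 19⁻¹ ≡ 26 (mod 29), so λ ≡ 22.
  x = λ² - 2 - 21 = 484 - 23 ≡ 26; y = λ·(2 - 26) - 4 ≡ 19. → (26, 19)
10P: (26, 19) + (21, 16). λ = (16 - 19)/(21 - 26) ≡ 26/24 mod 29. 24⁻¹ ≡ 23 (mod 29) since 24·23 = 552 ≡ 1, so λ ≡ 18.
  x = λ² - 26 - 21 = 324 - 47 ≡ 16; y = λ·(26 - 16) - 19 ≡ 16. → (16, 16)
11P: (16, 16) + (21, 16). λ = (16 - 16)/(21 - 16) ≡ 0/5 mod 29. 5⁻¹ ≡ 6 (mod 29), so λ ≡ 0.
  x = λ² - 16 - 21 = 0 - 37 ≡ 21; y = λ·(16 - 21) - 16 ≡ 13. → (21, 13)
12P: (21, 13) + (21, 16): same x and y₁ ≡ -y₂, so the sum is O.
12P = O, so the order is 12.

12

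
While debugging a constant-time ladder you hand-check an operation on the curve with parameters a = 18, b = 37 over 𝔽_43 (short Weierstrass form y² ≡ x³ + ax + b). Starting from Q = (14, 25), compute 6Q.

Double-and-add on 6 = (110)₂. Start with Q = (14, 25) for the leading 1-bit.
double: tangent at (14, 25): λ = (3·14² + 18)/(2·25) ≡ 4/7. 7⁻¹ ≡ 37 (mod 43) since 7·37 = 259 ≡ 1, so λ ≡ 4·37 ≡ 19.
  x = λ² - 14 - 14 = 361 - 28 ≡ 32; y = λ·(14 - 32) - 25 ≡ 20. → (32, 20)
add Q: (32, 20) + (14, 25). λ = (25 - 20)/(14 - 32) ≡ 5/25 mod 43. 25⁻¹ ≡ 31 (mod 43) since 25·31 = 775 ≡ 1, so λ ≡ 26.
  x = λ² - 32 - 14 = 676 - 46 ≡ 28; y = λ·(32 - 28) - 20 ≡ 41. → (28, 41)
double: tangent at (28, 41): λ = (3·28² + 18)/(2·41) ≡ 5/39. 39⁻¹ ≡ 32 (mod 43) since 39·32 = 1248 ≡ 1, so λ ≡ 5·32 ≡ 31.
  x = λ² - 28 - 28 = 961 - 56 ≡ 2; y = λ·(28 - 2) - 41 ≡ 34. → (2, 34)

(2, 34)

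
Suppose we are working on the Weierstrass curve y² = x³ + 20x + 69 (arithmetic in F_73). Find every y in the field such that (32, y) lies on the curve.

none

x³ + 20x + 69 = 33477 ≡ 43 (mod 73).
43 is a non-residue mod 73; no y exists.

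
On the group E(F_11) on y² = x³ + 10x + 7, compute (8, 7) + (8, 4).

O

The two points share x = 8 and their y-coordinates satisfy 7 + 4 ≡ 0 (mod 11), so they are inverses. Their sum is the point at infinity.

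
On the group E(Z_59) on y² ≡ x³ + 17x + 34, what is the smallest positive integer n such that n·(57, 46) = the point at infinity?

2P: tangent at (57, 46): λ = (3·57² + 17)/(2·46) ≡ 29/33. 33⁻¹ ≡ 34 (mod 59) since 33·34 = 1122 ≡ 1, so λ ≡ 29·34 ≡ 42.
  x = λ² - 57 - 57 = 1764 - 114 ≡ 57; y = λ·(57 - 57) - 46 ≡ 13. → (57, 13)
3P: (57, 13) + (57, 46): same x and y₁ ≡ -y₂, so the sum is the point at infinity.
3P = the point at infinity, so the order is 3.

3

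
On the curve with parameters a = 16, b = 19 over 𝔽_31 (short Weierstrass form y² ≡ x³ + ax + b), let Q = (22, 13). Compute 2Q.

(3, 1)

tangent at (22, 13): λ = (3·22² + 16)/(2·13) ≡ 11/26. 26⁻¹ ≡ 6 (mod 31), so λ ≡ 11·6 ≡ 4.
  x = λ² - 22 - 22 = 16 - 44 ≡ 3; y = λ·(22 - 3) - 13 ≡ 1. → (3, 1)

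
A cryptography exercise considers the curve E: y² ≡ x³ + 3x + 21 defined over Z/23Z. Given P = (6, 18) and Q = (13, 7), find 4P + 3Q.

(13, 7)

First 4P:
Double-and-add on 4 = (100)₂. Start with P = (6, 18) for the leading 1-bit.
double: tangent at (6, 18): λ = (3·6² + 3)/(2·18) ≡ 19/13. 13⁻¹ ≡ 16 (mod 23) since 13·16 = 208 ≡ 1, so λ ≡ 19·16 ≡ 5.
  x = λ² - 6 - 6 = 25 - 12 ≡ 13; y = λ·(6 - 13) - 18 ≡ 16. → (13, 16)
double: tangent at (13, 16): λ = (3·13² + 3)/(2·16) ≡ 4/9. 9⁻¹ ≡ 18 (mod 23) since 9·18 = 162 ≡ 1, so λ ≡ 4·18 ≡ 3.
  x = λ² - 13 - 13 = 9 - 26 ≡ 6; y = λ·(13 - 6) - 16 ≡ 5. → (6, 5)
4P = (6, 5).
Next 3Q:
Repeated addition: build up to 3Q.
2Q: tangent at (13, 7): λ = (3·13² + 3)/(2·7) ≡ 4/14. 14⁻¹ ≡ 5 (mod 23) since 14·5 = 70 ≡ 1, so λ ≡ 4·5 ≡ 20.
  x = λ² - 13 - 13 = 400 - 26 ≡ 6; y = λ·(13 - 6) - 7 ≡ 18. → (6, 18)
3Q: (6, 18) + (13, 7). λ = (7 - 18)/(13 - 6) ≡ 12/7 mod 23. 7⁻¹ ≡ 10 (mod 23) since 7·10 = 70 ≡ 1, so λ ≡ 5.
  x = λ² - 6 - 13 = 25 - 19 ≡ 6; y = λ·(6 - 6) - 18 ≡ 5. → (6, 5)
3Q = (6, 5).
Finally 4P + 3Q:
tangent at (6, 5): λ = (3·6² + 3)/(2·5) ≡ 19/10. 10⁻¹ ≡ 7 (mod 23), so λ ≡ 19·7 ≡ 18.
  x = λ² - 6 - 6 = 324 - 12 ≡ 13; y = λ·(6 - 13) - 5 ≡ 7. → (13, 7)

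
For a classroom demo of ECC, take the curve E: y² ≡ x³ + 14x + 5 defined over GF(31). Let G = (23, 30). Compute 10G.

Double-and-add on 10 = (1010)₂. Start with G = (23, 30) for the leading 1-bit.
double: tangent at (23, 30): λ = (3·23² + 14)/(2·30) ≡ 20/29. 29⁻¹ ≡ 15 (mod 31) since 29·15 = 435 ≡ 1, so λ ≡ 20·15 ≡ 21.
  x = λ² - 23 - 23 = 441 - 46 ≡ 23; y = λ·(23 - 23) - 30 ≡ 1. → (23, 1)
double: tangent at (23, 1): λ = (3·23² + 14)/(2·1) ≡ 20/2. 2⁻¹ ≡ 16 (mod 31), so λ ≡ 20·16 ≡ 10.
  x = λ² - 23 - 23 = 100 - 46 ≡ 23; y = λ·(23 - 23) - 1 ≡ 30. → (23, 30)
add G: tangent at (23, 30): λ = (3·23² + 14)/(2·30) ≡ 20/29. 29⁻¹ ≡ 15 (mod 31), so λ ≡ 20·15 ≡ 21.
  x = λ² - 23 - 23 = 441 - 46 ≡ 23; y = λ·(23 - 23) - 30 ≡ 1. → (23, 1)
double: tangent at (23, 1): λ = (3·23² + 14)/(2·1) ≡ 20/2. 2⁻¹ ≡ 16 (mod 31), so λ ≡ 20·16 ≡ 10.
  x = λ² - 23 - 23 = 100 - 46 ≡ 23; y = λ·(23 - 23) - 1 ≡ 30. → (23, 30)

(23, 30)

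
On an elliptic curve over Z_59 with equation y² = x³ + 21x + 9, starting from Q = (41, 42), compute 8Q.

(0, 56)

Repeated addition: build up to 8Q.
2Q: tangent at (41, 42): λ = (3·41² + 21)/(2·42) ≡ 49/25. 25⁻¹ ≡ 26 (mod 59), so λ ≡ 49·26 ≡ 35.
  x = λ² - 41 - 41 = 1225 - 82 ≡ 22; y = λ·(41 - 22) - 42 ≡ 33. → (22, 33)
3Q: (22, 33) + (41, 42). λ = (42 - 33)/(41 - 22) ≡ 9/19 mod 59. 19⁻¹ ≡ 28 (mod 59), so λ ≡ 16.
  x = λ² - 22 - 41 = 256 - 63 ≡ 16; y = λ·(22 - 16) - 33 ≡ 4. → (16, 4)
4Q: (16, 4) + (41, 42). λ = (42 - 4)/(41 - 16) ≡ 38/25 mod 59. 25⁻¹ ≡ 26 (mod 59), so λ ≡ 44.
  x = λ² - 16 - 41 = 1936 - 57 ≡ 50; y = λ·(16 - 50) - 4 ≡ 34. → (50, 34)
5Q: (50, 34) + (41, 42). λ = (42 - 34)/(41 - 50) ≡ 8/50 mod 59. 50⁻¹ ≡ 13 (mod 59), so λ ≡ 45.
  x = λ² - 50 - 41 = 2025 - 91 ≡ 46; y = λ·(50 - 46) - 34 ≡ 28. → (46, 28)
6Q: (46, 28) + (41, 42). λ = (42 - 28)/(41 - 46) ≡ 14/54 mod 59. 54⁻¹ ≡ 47 (mod 59), so λ ≡ 9.
  x = λ² - 46 - 41 = 81 - 87 ≡ 53; y = λ·(46 - 53) - 28 ≡ 27. → (53, 27)
7Q: (53, 27) + (41, 42). λ = (42 - 27)/(41 - 53) ≡ 15/47 mod 59. 47⁻¹ ≡ 54 (mod 59), so λ ≡ 43.
  x = λ² - 53 - 41 = 1849 - 94 ≡ 44; y = λ·(53 - 44) - 27 ≡ 6. → (44, 6)
8Q: (44, 6) + (41, 42). λ = (42 - 6)/(41 - 44) ≡ 36/56 mod 59. 56⁻¹ ≡ 39 (mod 59), so λ ≡ 47.
  x = λ² - 44 - 41 = 2209 - 85 ≡ 0; y = λ·(44 - 0) - 6 ≡ 56. → (0, 56)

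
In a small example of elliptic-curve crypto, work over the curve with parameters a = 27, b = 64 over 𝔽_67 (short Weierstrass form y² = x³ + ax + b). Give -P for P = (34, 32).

(34, 35)

-(34, 32) = (34, -32 mod 67) = (34, 35).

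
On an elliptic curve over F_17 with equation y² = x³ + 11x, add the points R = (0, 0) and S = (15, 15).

(0, 0) + (15, 15). λ = (15 - 0)/(15 - 0) ≡ 15/15 mod 17. 15⁻¹ ≡ 8 (mod 17), so λ ≡ 1.
  x = λ² - 0 - 15 = 1 - 15 ≡ 3; y = λ·(0 - 3) - 0 ≡ 14. → (3, 14)

(3, 14)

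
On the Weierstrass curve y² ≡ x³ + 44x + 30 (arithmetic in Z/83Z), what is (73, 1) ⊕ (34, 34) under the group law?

(44, 0)

(73, 1) + (34, 34). λ = (34 - 1)/(34 - 73) ≡ 33/44 mod 83. 44⁻¹ ≡ 17 (mod 83) since 44·17 = 748 ≡ 1, so λ ≡ 63.
  x = λ² - 73 - 34 = 3969 - 107 ≡ 44; y = λ·(73 - 44) - 1 ≡ 0. → (44, 0)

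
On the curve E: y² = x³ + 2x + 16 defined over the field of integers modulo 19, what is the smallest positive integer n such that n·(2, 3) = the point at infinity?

5

2P: tangent at (2, 3): λ = (3·2² + 2)/(2·3) ≡ 14/6. 6⁻¹ ≡ 16 (mod 19) since 6·16 = 96 ≡ 1, so λ ≡ 14·16 ≡ 15.
  x = λ² - 2 - 2 = 225 - 4 ≡ 12; y = λ·(2 - 12) - 3 ≡ 18. → (12, 18)
3P: (12, 18) + (2, 3). λ = (3 - 18)/(2 - 12) ≡ 4/9 mod 19. 9⁻¹ ≡ 17 (mod 19) since 9·17 = 153 ≡ 1, so λ ≡ 11.
  x = λ² - 12 - 2 = 121 - 14 ≡ 12; y = λ·(12 - 12) - 18 ≡ 1. → (12, 1)
4P: (12, 1) + (2, 3). λ = (3 - 1)/(2 - 12) ≡ 2/9 mod 19. 9⁻¹ ≡ 17 (mod 19), so λ ≡ 15.
  x = λ² - 12 - 2 = 225 - 14 ≡ 2; y = λ·(12 - 2) - 1 ≡ 16. → (2, 16)
5P: (2, 16) + (2, 3): same x and y₁ ≡ -y₂, so the sum is the point at infinity.
5P = the point at infinity, so the order is 5.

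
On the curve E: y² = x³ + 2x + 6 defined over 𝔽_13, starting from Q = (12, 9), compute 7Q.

Double-and-add on 7 = (111)₂. Start with Q = (12, 9) for the leading 1-bit.
double: tangent at (12, 9): λ = (3·12² + 2)/(2·9) ≡ 5/5. 5⁻¹ ≡ 8 (mod 13), so λ ≡ 5·8 ≡ 1.
  x = λ² - 12 - 12 = 1 - 24 ≡ 3; y = λ·(12 - 3) - 9 ≡ 0. → (3, 0)
add Q: (3, 0) + (12, 9). λ = (9 - 0)/(12 - 3) ≡ 9/9 mod 13. 9⁻¹ ≡ 3 (mod 13), so λ ≡ 1.
  x = λ² - 3 - 12 = 1 - 15 ≡ 12; y = λ·(3 - 12) - 0 ≡ 4. → (12, 4)
double: tangent at (12, 4): λ = (3·12² + 2)/(2·4) ≡ 5/8. 8⁻¹ ≡ 5 (mod 13) since 8·5 = 40 ≡ 1, so λ ≡ 5·5 ≡ 12.
  x = λ² - 12 - 12 = 144 - 24 ≡ 3; y = λ·(12 - 3) - 4 ≡ 0. → (3, 0)
add Q: (3, 0) + (12, 9). λ = (9 - 0)/(12 - 3) ≡ 9/9 mod 13. 9⁻¹ ≡ 3 (mod 13), so λ ≡ 1.
  x = λ² - 3 - 12 = 1 - 15 ≡ 12; y = λ·(3 - 12) - 0 ≡ 4. → (12, 4)

(12, 4)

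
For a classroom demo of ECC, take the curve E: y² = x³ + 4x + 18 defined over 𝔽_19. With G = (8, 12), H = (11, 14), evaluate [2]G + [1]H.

(16, 13)

First 2G:
Repeated addition: build up to 2G.
2G: tangent at (8, 12): λ = (3·8² + 4)/(2·12) ≡ 6/5. 5⁻¹ ≡ 4 (mod 19) since 5·4 = 20 ≡ 1, so λ ≡ 6·4 ≡ 5.
  x = λ² - 8 - 8 = 25 - 16 ≡ 9; y = λ·(8 - 9) - 12 ≡ 2. → (9, 2)
2G = (9, 2).
Finally 2G + H:
(9, 2) + (11, 14). λ = (14 - 2)/(11 - 9) ≡ 12/2 mod 19. 2⁻¹ ≡ 10 (mod 19) since 2·10 = 20 ≡ 1, so λ ≡ 6.
  x = λ² - 9 - 11 = 36 - 20 ≡ 16; y = λ·(9 - 16) - 2 ≡ 13. → (16, 13)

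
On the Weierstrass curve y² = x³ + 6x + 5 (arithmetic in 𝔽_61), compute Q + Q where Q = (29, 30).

tangent at (29, 30): λ = (3·29² + 6)/(2·30) ≡ 28/60. 60⁻¹ ≡ 60 (mod 61), so λ ≡ 28·60 ≡ 33.
  x = λ² - 29 - 29 = 1089 - 58 ≡ 55; y = λ·(29 - 55) - 30 ≡ 27. → (55, 27)

(55, 27)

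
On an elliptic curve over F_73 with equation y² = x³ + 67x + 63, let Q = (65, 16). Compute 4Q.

Double-and-add on 4 = (100)₂. Start with Q = (65, 16) for the leading 1-bit.
double: tangent at (65, 16): λ = (3·65² + 67)/(2·16) ≡ 40/32. 32⁻¹ ≡ 16 (mod 73), so λ ≡ 40·16 ≡ 56.
  x = λ² - 65 - 65 = 3136 - 130 ≡ 13; y = λ·(65 - 13) - 16 ≡ 49. → (13, 49)
double: tangent at (13, 49): λ = (3·13² + 67)/(2·49) ≡ 63/25. 25⁻¹ ≡ 38 (mod 73) since 25·38 = 950 ≡ 1, so λ ≡ 63·38 ≡ 58.
  x = λ² - 13 - 13 = 3364 - 26 ≡ 53; y = λ·(13 - 53) - 49 ≡ 40. → (53, 40)

(53, 40)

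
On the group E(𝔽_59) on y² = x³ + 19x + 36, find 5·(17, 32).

(42, 13)

Write G = (17, 32).
Repeated addition: build up to 5G.
2G: tangent at (17, 32): λ = (3·17² + 19)/(2·32) ≡ 1/5. 5⁻¹ ≡ 12 (mod 59) since 5·12 = 60 ≡ 1, so λ ≡ 1·12 ≡ 12.
  x = λ² - 17 - 17 = 144 - 34 ≡ 51; y = λ·(17 - 51) - 32 ≡ 32. → (51, 32)
3G: (51, 32) + (17, 32). λ = (32 - 32)/(17 - 51) ≡ 0/25 mod 59. 25⁻¹ ≡ 26 (mod 59), so λ ≡ 0.
  x = λ² - 51 - 17 = 0 - 68 ≡ 50; y = λ·(51 - 50) - 32 ≡ 27. → (50, 27)
4G: (50, 27) + (17, 32). λ = (32 - 27)/(17 - 50) ≡ 5/26 mod 59. 26⁻¹ ≡ 25 (mod 59) since 26·25 = 650 ≡ 1, so λ ≡ 7.
  x = λ² - 50 - 17 = 49 - 67 ≡ 41; y = λ·(50 - 41) - 27 ≡ 36. → (41, 36)
5G: (41, 36) + (17, 32). λ = (32 - 36)/(17 - 41) ≡ 55/35 mod 59. 35⁻¹ ≡ 27 (mod 59), so λ ≡ 10.
  x = λ² - 41 - 17 = 100 - 58 ≡ 42; y = λ·(41 - 42) - 36 ≡ 13. → (42, 13)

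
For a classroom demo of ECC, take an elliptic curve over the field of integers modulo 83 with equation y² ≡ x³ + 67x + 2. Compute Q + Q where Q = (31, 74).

(48, 10)

tangent at (31, 74): λ = (3·31² + 67)/(2·74) ≡ 45/65. 65⁻¹ ≡ 23 (mod 83), so λ ≡ 45·23 ≡ 39.
  x = λ² - 31 - 31 = 1521 - 62 ≡ 48; y = λ·(31 - 48) - 74 ≡ 10. → (48, 10)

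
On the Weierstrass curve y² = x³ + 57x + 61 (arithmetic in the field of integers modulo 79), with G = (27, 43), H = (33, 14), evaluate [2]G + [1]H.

O

First 2G:
Repeated addition: build up to 2G.
2G: tangent at (27, 43): λ = (3·27² + 57)/(2·43) ≡ 32/7. 7⁻¹ ≡ 34 (mod 79) since 7·34 = 238 ≡ 1, so λ ≡ 32·34 ≡ 61.
  x = λ² - 27 - 27 = 3721 - 54 ≡ 33; y = λ·(27 - 33) - 43 ≡ 65. → (33, 65)
2G = (33, 65).
Finally 2G + H:
(33, 65) + (33, 14): same x and y₁ ≡ -y₂, so the sum is O.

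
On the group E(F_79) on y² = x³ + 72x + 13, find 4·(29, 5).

(77, 16)

Write Q = (29, 5).
Repeated addition: build up to 4Q.
2Q: tangent at (29, 5): λ = (3·29² + 72)/(2·5) ≡ 67/10. 10⁻¹ ≡ 8 (mod 79) since 10·8 = 80 ≡ 1, so λ ≡ 67·8 ≡ 62.
  x = λ² - 29 - 29 = 3844 - 58 ≡ 73; y = λ·(29 - 73) - 5 ≡ 32. → (73, 32)
3Q: (73, 32) + (29, 5). λ = (5 - 32)/(29 - 73) ≡ 52/35 mod 79. 35⁻¹ ≡ 70 (mod 79) since 35·70 = 2450 ≡ 1, so λ ≡ 6.
  x = λ² - 73 - 29 = 36 - 102 ≡ 13; y = λ·(73 - 13) - 32 ≡ 12. → (13, 12)
4Q: (13, 12) + (29, 5). λ = (5 - 12)/(29 - 13) ≡ 72/16 mod 79. 16⁻¹ ≡ 5 (mod 79) since 16·5 = 80 ≡ 1, so λ ≡ 44.
  x = λ² - 13 - 29 = 1936 - 42 ≡ 77; y = λ·(13 - 77) - 12 ≡ 16. → (77, 16)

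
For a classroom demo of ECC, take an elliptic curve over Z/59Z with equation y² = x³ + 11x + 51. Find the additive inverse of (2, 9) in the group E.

(2, 50)

-(2, 9) = (2, -9 mod 59) = (2, 50).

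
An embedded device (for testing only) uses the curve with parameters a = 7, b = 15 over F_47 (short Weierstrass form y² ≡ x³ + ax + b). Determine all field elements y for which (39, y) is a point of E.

none

x³ + 7x + 15 = 59607 ≡ 11 (mod 47).
11 is a non-residue mod 47; no y exists.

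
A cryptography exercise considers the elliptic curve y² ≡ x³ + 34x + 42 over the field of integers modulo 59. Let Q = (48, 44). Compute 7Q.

Repeated addition: build up to 7Q.
2Q: tangent at (48, 44): λ = (3·48² + 34)/(2·44) ≡ 43/29. 29⁻¹ ≡ 57 (mod 59), so λ ≡ 43·57 ≡ 32.
  x = λ² - 48 - 48 = 1024 - 96 ≡ 43; y = λ·(48 - 43) - 44 ≡ 57. → (43, 57)
3Q: (43, 57) + (48, 44). λ = (44 - 57)/(48 - 43) ≡ 46/5 mod 59. 5⁻¹ ≡ 12 (mod 59) since 5·12 = 60 ≡ 1, so λ ≡ 21.
  x = λ² - 43 - 48 = 441 - 91 ≡ 55; y = λ·(43 - 55) - 57 ≡ 45. → (55, 45)
4Q: (55, 45) + (48, 44). λ = (44 - 45)/(48 - 55) ≡ 58/52 mod 59. 52⁻¹ ≡ 42 (mod 59) since 52·42 = 2184 ≡ 1, so λ ≡ 17.
  x = λ² - 55 - 48 = 289 - 103 ≡ 9; y = λ·(55 - 9) - 45 ≡ 29. → (9, 29)
5Q: (9, 29) + (48, 44). λ = (44 - 29)/(48 - 9) ≡ 15/39 mod 59. 39⁻¹ ≡ 56 (mod 59), so λ ≡ 14.
  x = λ² - 9 - 48 = 196 - 57 ≡ 21; y = λ·(9 - 21) - 29 ≡ 39. → (21, 39)
6Q: (21, 39) + (48, 44). λ = (44 - 39)/(48 - 21) ≡ 5/27 mod 59. 27⁻¹ ≡ 35 (mod 59) since 27·35 = 945 ≡ 1, so λ ≡ 57.
  x = λ² - 21 - 48 = 3249 - 69 ≡ 53; y = λ·(21 - 53) - 39 ≡ 25. → (53, 25)
7Q: (53, 25) + (48, 44). λ = (44 - 25)/(48 - 53) ≡ 19/54 mod 59. 54⁻¹ ≡ 47 (mod 59), so λ ≡ 8.
  x = λ² - 53 - 48 = 64 - 101 ≡ 22; y = λ·(53 - 22) - 25 ≡ 46. → (22, 46)

(22, 46)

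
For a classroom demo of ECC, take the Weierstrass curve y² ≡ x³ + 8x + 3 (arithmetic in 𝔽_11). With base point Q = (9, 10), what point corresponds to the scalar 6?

(5, 6)

Double-and-add on 6 = (110)₂. Start with Q = (9, 10) for the leading 1-bit.
double: tangent at (9, 10): λ = (3·9² + 8)/(2·10) ≡ 9/9. 9⁻¹ ≡ 5 (mod 11), so λ ≡ 9·5 ≡ 1.
  x = λ² - 9 - 9 = 1 - 18 ≡ 5; y = λ·(9 - 5) - 10 ≡ 5. → (5, 5)
add Q: (5, 5) + (9, 10). λ = (10 - 5)/(9 - 5) ≡ 5/4 mod 11. 4⁻¹ ≡ 3 (mod 11), so λ ≡ 4.
  x = λ² - 5 - 9 = 16 - 14 ≡ 2; y = λ·(5 - 2) - 5 ≡ 7. → (2, 7)
double: tangent at (2, 7): λ = (3·2² + 8)/(2·7) ≡ 9/3. 3⁻¹ ≡ 4 (mod 11), so λ ≡ 9·4 ≡ 3.
  x = λ² - 2 - 2 = 9 - 4 ≡ 5; y = λ·(2 - 5) - 7 ≡ 6. → (5, 6)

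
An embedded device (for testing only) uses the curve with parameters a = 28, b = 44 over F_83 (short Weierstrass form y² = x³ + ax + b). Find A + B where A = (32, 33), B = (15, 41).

(32, 33) + (15, 41). λ = (41 - 33)/(15 - 32) ≡ 8/66 mod 83. 66⁻¹ ≡ 39 (mod 83), so λ ≡ 63.
  x = λ² - 32 - 15 = 3969 - 47 ≡ 21; y = λ·(32 - 21) - 33 ≡ 79. → (21, 79)

(21, 79)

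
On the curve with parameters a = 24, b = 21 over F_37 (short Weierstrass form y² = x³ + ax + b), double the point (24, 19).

tangent at (24, 19): λ = (3·24² + 24)/(2·19) ≡ 13/1. 1⁻¹ ≡ 1 (mod 37), so λ ≡ 13·1 ≡ 13.
  x = λ² - 24 - 24 = 169 - 48 ≡ 10; y = λ·(24 - 10) - 19 ≡ 15. → (10, 15)

(10, 15)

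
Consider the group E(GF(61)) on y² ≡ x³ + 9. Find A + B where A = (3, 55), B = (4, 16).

(50, 9)

(3, 55) + (4, 16). λ = (16 - 55)/(4 - 3) ≡ 22/1 mod 61. 1⁻¹ ≡ 1 (mod 61) since 1·1 = 1 ≡ 1, so λ ≡ 22.
  x = λ² - 3 - 4 = 484 - 7 ≡ 50; y = λ·(3 - 50) - 55 ≡ 9. → (50, 9)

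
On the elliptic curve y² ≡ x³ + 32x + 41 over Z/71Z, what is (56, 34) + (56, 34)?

tangent at (56, 34): λ = (3·56² + 32)/(2·34) ≡ 68/68. 68⁻¹ ≡ 47 (mod 71) since 68·47 = 3196 ≡ 1, so λ ≡ 68·47 ≡ 1.
  x = λ² - 56 - 56 = 1 - 112 ≡ 31; y = λ·(56 - 31) - 34 ≡ 62. → (31, 62)

(31, 62)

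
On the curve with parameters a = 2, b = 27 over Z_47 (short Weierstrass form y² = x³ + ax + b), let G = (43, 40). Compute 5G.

(21, 27)

Repeated addition: build up to 5G.
2G: tangent at (43, 40): λ = (3·43² + 2)/(2·40) ≡ 3/33. 33⁻¹ ≡ 10 (mod 47), so λ ≡ 3·10 ≡ 30.
  x = λ² - 43 - 43 = 900 - 86 ≡ 15; y = λ·(43 - 15) - 40 ≡ 1. → (15, 1)
3G: (15, 1) + (43, 40). λ = (40 - 1)/(43 - 15) ≡ 39/28 mod 47. 28⁻¹ ≡ 42 (mod 47), so λ ≡ 40.
  x = λ² - 15 - 43 = 1600 - 58 ≡ 38; y = λ·(15 - 38) - 1 ≡ 19. → (38, 19)
4G: (38, 19) + (43, 40). λ = (40 - 19)/(43 - 38) ≡ 21/5 mod 47. 5⁻¹ ≡ 19 (mod 47), so λ ≡ 23.
  x = λ² - 38 - 43 = 529 - 81 ≡ 25; y = λ·(38 - 25) - 19 ≡ 45. → (25, 45)
5G: (25, 45) + (43, 40). λ = (40 - 45)/(43 - 25) ≡ 42/18 mod 47. 18⁻¹ ≡ 34 (mod 47) since 18·34 = 612 ≡ 1, so λ ≡ 18.
  x = λ² - 25 - 43 = 324 - 68 ≡ 21; y = λ·(25 - 21) - 45 ≡ 27. → (21, 27)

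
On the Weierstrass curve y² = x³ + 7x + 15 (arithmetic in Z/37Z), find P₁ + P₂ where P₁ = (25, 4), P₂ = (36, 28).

(25, 4) + (36, 28). λ = (28 - 4)/(36 - 25) ≡ 24/11 mod 37. 11⁻¹ ≡ 27 (mod 37), so λ ≡ 19.
  x = λ² - 25 - 36 = 361 - 61 ≡ 4; y = λ·(25 - 4) - 4 ≡ 25. → (4, 25)

(4, 25)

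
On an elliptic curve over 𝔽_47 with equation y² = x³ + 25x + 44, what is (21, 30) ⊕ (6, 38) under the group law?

(21, 30) + (6, 38). λ = (38 - 30)/(6 - 21) ≡ 8/32 mod 47. 32⁻¹ ≡ 25 (mod 47), so λ ≡ 12.
  x = λ² - 21 - 6 = 144 - 27 ≡ 23; y = λ·(21 - 23) - 30 ≡ 40. → (23, 40)

(23, 40)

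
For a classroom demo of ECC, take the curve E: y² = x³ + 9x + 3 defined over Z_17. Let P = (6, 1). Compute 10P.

(6, 1)

Repeated addition: build up to 10P.
2P: tangent at (6, 1): λ = (3·6² + 9)/(2·1) ≡ 15/2. 2⁻¹ ≡ 9 (mod 17), so λ ≡ 15·9 ≡ 16.
  x = λ² - 6 - 6 = 256 - 12 ≡ 6; y = λ·(6 - 6) - 1 ≡ 16. → (6, 16)
3P: (6, 16) + (6, 1): same x and y₁ ≡ -y₂, so the sum is O.
4P: O + (6, 1) = (6, 1) (identity).
5P: tangent at (6, 1): λ = (3·6² + 9)/(2·1) ≡ 15/2. 2⁻¹ ≡ 9 (mod 17), so λ ≡ 15·9 ≡ 16.
  x = λ² - 6 - 6 = 256 - 12 ≡ 6; y = λ·(6 - 6) - 1 ≡ 16. → (6, 16)
6P: (6, 16) + (6, 1): same x and y₁ ≡ -y₂, so the sum is O.
7P: O + (6, 1) = (6, 1) (identity).
8P: tangent at (6, 1): λ = (3·6² + 9)/(2·1) ≡ 15/2. 2⁻¹ ≡ 9 (mod 17), so λ ≡ 15·9 ≡ 16.
  x = λ² - 6 - 6 = 256 - 12 ≡ 6; y = λ·(6 - 6) - 1 ≡ 16. → (6, 16)
9P: (6, 16) + (6, 1): same x and y₁ ≡ -y₂, so the sum is O.
10P: O + (6, 1) = (6, 1) (identity).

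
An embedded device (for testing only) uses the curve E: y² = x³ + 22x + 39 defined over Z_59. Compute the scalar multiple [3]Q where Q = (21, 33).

(12, 5)

Repeated addition: build up to 3Q.
2Q: tangent at (21, 33): λ = (3·21² + 22)/(2·33) ≡ 47/7. 7⁻¹ ≡ 17 (mod 59) since 7·17 = 119 ≡ 1, so λ ≡ 47·17 ≡ 32.
  x = λ² - 21 - 21 = 1024 - 42 ≡ 38; y = λ·(21 - 38) - 33 ≡ 13. → (38, 13)
3Q: (38, 13) + (21, 33). λ = (33 - 13)/(21 - 38) ≡ 20/42 mod 59. 42⁻¹ ≡ 52 (mod 59), so λ ≡ 37.
  x = λ² - 38 - 21 = 1369 - 59 ≡ 12; y = λ·(38 - 12) - 13 ≡ 5. → (12, 5)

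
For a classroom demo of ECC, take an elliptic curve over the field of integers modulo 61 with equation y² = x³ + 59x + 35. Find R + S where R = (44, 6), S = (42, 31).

(55, 40)

(44, 6) + (42, 31). λ = (31 - 6)/(42 - 44) ≡ 25/59 mod 61. 59⁻¹ ≡ 30 (mod 61), so λ ≡ 18.
  x = λ² - 44 - 42 = 324 - 86 ≡ 55; y = λ·(44 - 55) - 6 ≡ 40. → (55, 40)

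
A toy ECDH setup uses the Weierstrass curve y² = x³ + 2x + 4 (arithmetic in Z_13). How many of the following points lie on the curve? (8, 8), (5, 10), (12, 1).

3

(8, 8): 8² ≡ 12, rhs ≡ 12 → on.
(5, 10): 10² ≡ 9, rhs ≡ 9 → on.
(12, 1): 1² ≡ 1, rhs ≡ 1 → on.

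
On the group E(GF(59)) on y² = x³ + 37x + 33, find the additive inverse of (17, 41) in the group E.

(17, 18)

-(17, 41) = (17, -41 mod 59) = (17, 18).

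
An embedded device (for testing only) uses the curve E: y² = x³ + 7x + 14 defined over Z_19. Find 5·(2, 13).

(7, 8)

Write Q = (2, 13).
Repeated addition: build up to 5Q.
2Q: tangent at (2, 13): λ = (3·2² + 7)/(2·13) ≡ 0/7. 7⁻¹ ≡ 11 (mod 19) since 7·11 = 77 ≡ 1, so λ ≡ 0·11 ≡ 0.
  x = λ² - 2 - 2 = 0 - 4 ≡ 15; y = λ·(2 - 15) - 13 ≡ 6. → (15, 6)
3Q: (15, 6) + (2, 13). λ = (13 - 6)/(2 - 15) ≡ 7/6 mod 19. 6⁻¹ ≡ 16 (mod 19) since 6·16 = 96 ≡ 1, so λ ≡ 17.
  x = λ² - 15 - 2 = 289 - 17 ≡ 6; y = λ·(15 - 6) - 6 ≡ 14. → (6, 14)
4Q: (6, 14) + (2, 13). λ = (13 - 14)/(2 - 6) ≡ 18/15 mod 19. 15⁻¹ ≡ 14 (mod 19), so λ ≡ 5.
  x = λ² - 6 - 2 = 25 - 8 ≡ 17; y = λ·(6 - 17) - 14 ≡ 7. → (17, 7)
5Q: (17, 7) + (2, 13). λ = (13 - 7)/(2 - 17) ≡ 6/4 mod 19. 4⁻¹ ≡ 5 (mod 19), so λ ≡ 11.
  x = λ² - 17 - 2 = 121 - 19 ≡ 7; y = λ·(17 - 7) - 7 ≡ 8. → (7, 8)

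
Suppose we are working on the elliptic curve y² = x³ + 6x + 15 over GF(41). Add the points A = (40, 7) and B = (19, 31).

(40, 7) + (19, 31). λ = (31 - 7)/(19 - 40) ≡ 24/20 mod 41. 20⁻¹ ≡ 39 (mod 41) since 20·39 = 780 ≡ 1, so λ ≡ 34.
  x = λ² - 40 - 19 = 1156 - 59 ≡ 31; y = λ·(40 - 31) - 7 ≡ 12. → (31, 12)

(31, 12)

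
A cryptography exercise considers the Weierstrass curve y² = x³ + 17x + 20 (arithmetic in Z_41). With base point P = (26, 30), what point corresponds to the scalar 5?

Double-and-add on 5 = (101)₂. Start with P = (26, 30) for the leading 1-bit.
double: tangent at (26, 30): λ = (3·26² + 17)/(2·30) ≡ 36/19. 19⁻¹ ≡ 13 (mod 41), so λ ≡ 36·13 ≡ 17.
  x = λ² - 26 - 26 = 289 - 52 ≡ 32; y = λ·(26 - 32) - 30 ≡ 32. → (32, 32)
double: tangent at (32, 32): λ = (3·32² + 17)/(2·32) ≡ 14/23. 23⁻¹ ≡ 25 (mod 41), so λ ≡ 14·25 ≡ 22.
  x = λ² - 32 - 32 = 484 - 64 ≡ 10; y = λ·(32 - 10) - 32 ≡ 1. → (10, 1)
add P: (10, 1) + (26, 30). λ = (30 - 1)/(26 - 10) ≡ 29/16 mod 41. 16⁻¹ ≡ 18 (mod 41) since 16·18 = 288 ≡ 1, so λ ≡ 30.
  x = λ² - 10 - 26 = 900 - 36 ≡ 3; y = λ·(10 - 3) - 1 ≡ 4. → (3, 4)

(3, 4)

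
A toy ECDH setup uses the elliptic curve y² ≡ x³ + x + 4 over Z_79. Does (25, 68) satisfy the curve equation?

no

y² = 68² ≡ 42; x³ + 1x + 4 = 15654 ≡ 12 (mod 79). 42 ≠ 12.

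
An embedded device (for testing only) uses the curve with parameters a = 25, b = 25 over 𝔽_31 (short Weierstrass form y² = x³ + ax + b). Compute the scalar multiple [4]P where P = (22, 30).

O

Double-and-add on 4 = (100)₂. Start with P = (22, 30) for the leading 1-bit.
double: tangent at (22, 30): λ = (3·22² + 25)/(2·30) ≡ 20/29. 29⁻¹ ≡ 15 (mod 31) since 29·15 = 435 ≡ 1, so λ ≡ 20·15 ≡ 21.
  x = λ² - 22 - 22 = 441 - 44 ≡ 25; y = λ·(22 - 25) - 30 ≡ 0. → (25, 0)
double: (25, 0) + (25, 0): same x and y₁ ≡ -y₂, so the sum is O.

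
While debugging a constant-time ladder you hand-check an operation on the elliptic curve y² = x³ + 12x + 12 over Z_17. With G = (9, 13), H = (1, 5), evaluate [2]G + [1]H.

(13, 6)

First 2G:
Repeated addition: build up to 2G.
2G: tangent at (9, 13): λ = (3·9² + 12)/(2·13) ≡ 0/9. 9⁻¹ ≡ 2 (mod 17), so λ ≡ 0·2 ≡ 0.
  x = λ² - 9 - 9 = 0 - 18 ≡ 16; y = λ·(9 - 16) - 13 ≡ 4. → (16, 4)
2G = (16, 4).
Finally 2G + H:
(16, 4) + (1, 5). λ = (5 - 4)/(1 - 16) ≡ 1/2 mod 17. 2⁻¹ ≡ 9 (mod 17) since 2·9 = 18 ≡ 1, so λ ≡ 9.
  x = λ² - 16 - 1 = 81 - 17 ≡ 13; y = λ·(16 - 13) - 4 ≡ 6. → (13, 6)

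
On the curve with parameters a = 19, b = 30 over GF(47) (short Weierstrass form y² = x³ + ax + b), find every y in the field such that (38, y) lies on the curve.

none

x³ + 19x + 30 = 55624 ≡ 23 (mod 47).
23 is a non-residue mod 47; no y exists.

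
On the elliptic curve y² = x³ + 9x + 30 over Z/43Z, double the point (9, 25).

(31, 0)

tangent at (9, 25): λ = (3·9² + 9)/(2·25) ≡ 37/7. 7⁻¹ ≡ 37 (mod 43), so λ ≡ 37·37 ≡ 36.
  x = λ² - 9 - 9 = 1296 - 18 ≡ 31; y = λ·(9 - 31) - 25 ≡ 0. → (31, 0)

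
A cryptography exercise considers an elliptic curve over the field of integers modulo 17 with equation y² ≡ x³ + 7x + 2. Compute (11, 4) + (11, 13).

O

The two points share x = 11 and their y-coordinates satisfy 4 + 13 ≡ 0 (mod 17), so they are inverses. Their sum is O.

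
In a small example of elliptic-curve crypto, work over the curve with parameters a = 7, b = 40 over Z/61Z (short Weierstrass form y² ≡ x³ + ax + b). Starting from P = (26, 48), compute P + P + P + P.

Double-and-add on 4 = (100)₂. Start with P = (26, 48) for the leading 1-bit.
double: tangent at (26, 48): λ = (3·26² + 7)/(2·48) ≡ 22/35. 35⁻¹ ≡ 7 (mod 61), so λ ≡ 22·7 ≡ 32.
  x = λ² - 26 - 26 = 1024 - 52 ≡ 57; y = λ·(26 - 57) - 48 ≡ 58. → (57, 58)
double: tangent at (57, 58): λ = (3·57² + 7)/(2·58) ≡ 55/55. 55⁻¹ ≡ 10 (mod 61) since 55·10 = 550 ≡ 1, so λ ≡ 55·10 ≡ 1.
  x = λ² - 57 - 57 = 1 - 114 ≡ 9; y = λ·(57 - 9) - 58 ≡ 51. → (9, 51)

(9, 51)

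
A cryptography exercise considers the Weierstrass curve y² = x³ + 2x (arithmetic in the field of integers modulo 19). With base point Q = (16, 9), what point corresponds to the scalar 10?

O

Repeated addition: build up to 10Q.
2Q: tangent at (16, 9): λ = (3·16² + 2)/(2·9) ≡ 10/18. 18⁻¹ ≡ 18 (mod 19), so λ ≡ 10·18 ≡ 9.
  x = λ² - 16 - 16 = 81 - 32 ≡ 11; y = λ·(16 - 11) - 9 ≡ 17. → (11, 17)
3Q: (11, 17) + (16, 9). λ = (9 - 17)/(16 - 11) ≡ 11/5 mod 19. 5⁻¹ ≡ 4 (mod 19) since 5·4 = 20 ≡ 1, so λ ≡ 6.
  x = λ² - 11 - 16 = 36 - 27 ≡ 9; y = λ·(11 - 9) - 17 ≡ 14. → (9, 14)
4Q: (9, 14) + (16, 9). λ = (9 - 14)/(16 - 9) ≡ 14/7 mod 19. 7⁻¹ ≡ 11 (mod 19), so λ ≡ 2.
  x = λ² - 9 - 16 = 4 - 25 ≡ 17; y = λ·(9 - 17) - 14 ≡ 8. → (17, 8)
5Q: (17, 8) + (16, 9). λ = (9 - 8)/(16 - 17) ≡ 1/18 mod 19. 18⁻¹ ≡ 18 (mod 19), so λ ≡ 18.
  x = λ² - 17 - 16 = 324 - 33 ≡ 6; y = λ·(17 - 6) - 8 ≡ 0. → (6, 0)
6Q: (6, 0) + (16, 9). λ = (9 - 0)/(16 - 6) ≡ 9/10 mod 19. 10⁻¹ ≡ 2 (mod 19) since 10·2 = 20 ≡ 1, so λ ≡ 18.
  x = λ² - 6 - 16 = 324 - 22 ≡ 17; y = λ·(6 - 17) - 0 ≡ 11. → (17, 11)
7Q: (17, 11) + (16, 9). λ = (9 - 11)/(16 - 17) ≡ 17/18 mod 19. 18⁻¹ ≡ 18 (mod 19) since 18·18 = 324 ≡ 1, so λ ≡ 2.
  x = λ² - 17 - 16 = 4 - 33 ≡ 9; y = λ·(17 - 9) - 11 ≡ 5. → (9, 5)
8Q: (9, 5) + (16, 9). λ = (9 - 5)/(16 - 9) ≡ 4/7 mod 19. 7⁻¹ ≡ 11 (mod 19), so λ ≡ 6.
  x = λ² - 9 - 16 = 36 - 25 ≡ 11; y = λ·(9 - 11) - 5 ≡ 2. → (11, 2)
9Q: (11, 2) + (16, 9). λ = (9 - 2)/(16 - 11) ≡ 7/5 mod 19. 5⁻¹ ≡ 4 (mod 19), so λ ≡ 9.
  x = λ² - 11 - 16 = 81 - 27 ≡ 16; y = λ·(11 - 16) - 2 ≡ 10. → (16, 10)
10Q: (16, 10) + (16, 9): same x and y₁ ≡ -y₂, so the sum is O.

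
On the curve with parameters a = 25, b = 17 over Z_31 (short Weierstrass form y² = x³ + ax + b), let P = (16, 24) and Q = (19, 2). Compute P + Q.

(5, 9)

(16, 24) + (19, 2). λ = (2 - 24)/(19 - 16) ≡ 9/3 mod 31. 3⁻¹ ≡ 21 (mod 31), so λ ≡ 3.
  x = λ² - 16 - 19 = 9 - 35 ≡ 5; y = λ·(16 - 5) - 24 ≡ 9. → (5, 9)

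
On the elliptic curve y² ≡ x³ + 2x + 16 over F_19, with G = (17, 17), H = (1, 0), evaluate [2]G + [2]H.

(2, 16)

First 2G:
Repeated addition: build up to 2G.
2G: tangent at (17, 17): λ = (3·17² + 2)/(2·17) ≡ 14/15. 15⁻¹ ≡ 14 (mod 19) since 15·14 = 210 ≡ 1, so λ ≡ 14·14 ≡ 6.
  x = λ² - 17 - 17 = 36 - 34 ≡ 2; y = λ·(17 - 2) - 17 ≡ 16. → (2, 16)
2G = (2, 16).
Next 2H:
Repeated addition: build up to 2H.
2H: (1, 0) + (1, 0): same x and y₁ ≡ -y₂, so the sum is 𝒪.
2H = 𝒪.
Finally 2G + 2H:
(2, 16) + 𝒪 = (2, 16) (identity).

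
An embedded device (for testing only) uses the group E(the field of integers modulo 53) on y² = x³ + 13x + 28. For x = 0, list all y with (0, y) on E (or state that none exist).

x³ + 13x + 28 = 28 ≡ 28 (mod 53).
Square roots of 28 mod 53: 9 and 44 (since 9² = 81 ≡ 28).

9, 44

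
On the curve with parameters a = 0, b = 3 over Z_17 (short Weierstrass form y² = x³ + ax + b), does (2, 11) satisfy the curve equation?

no

y² = 11² ≡ 2; x³ + 0x + 3 = 11 ≡ 11 (mod 17). 2 ≠ 11.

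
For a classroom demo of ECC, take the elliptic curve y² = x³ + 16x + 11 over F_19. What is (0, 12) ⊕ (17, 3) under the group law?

(0, 12) + (17, 3). λ = (3 - 12)/(17 - 0) ≡ 10/17 mod 19. 17⁻¹ ≡ 9 (mod 19), so λ ≡ 14.
  x = λ² - 0 - 17 = 196 - 17 ≡ 8; y = λ·(0 - 8) - 12 ≡ 9. → (8, 9)

(8, 9)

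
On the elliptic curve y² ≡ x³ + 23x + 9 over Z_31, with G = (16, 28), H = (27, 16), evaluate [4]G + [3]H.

(24, 30)

First 4G:
Double-and-add on 4 = (100)₂. Start with G = (16, 28) for the leading 1-bit.
double: tangent at (16, 28): λ = (3·16² + 23)/(2·28) ≡ 16/25. 25⁻¹ ≡ 5 (mod 31) since 25·5 = 125 ≡ 1, so λ ≡ 16·5 ≡ 18.
  x = λ² - 16 - 16 = 324 - 32 ≡ 13; y = λ·(16 - 13) - 28 ≡ 26. → (13, 26)
double: tangent at (13, 26): λ = (3·13² + 23)/(2·26) ≡ 3/21. 21⁻¹ ≡ 3 (mod 31) since 21·3 = 63 ≡ 1, so λ ≡ 3·3 ≡ 9.
  x = λ² - 13 - 13 = 81 - 26 ≡ 24; y = λ·(13 - 24) - 26 ≡ 30. → (24, 30)
4G = (24, 30).
Next 3H:
Repeated addition: build up to 3H.
2H: tangent at (27, 16): λ = (3·27² + 23)/(2·16) ≡ 9/1. 1⁻¹ ≡ 1 (mod 31), so λ ≡ 9·1 ≡ 9.
  x = λ² - 27 - 27 = 81 - 54 ≡ 27; y = λ·(27 - 27) - 16 ≡ 15. → (27, 15)
3H: (27, 15) + (27, 16): same x and y₁ ≡ -y₂, so the sum is O.
3H = O.
Finally 4G + 3H:
(24, 30) + O = (24, 30) (identity).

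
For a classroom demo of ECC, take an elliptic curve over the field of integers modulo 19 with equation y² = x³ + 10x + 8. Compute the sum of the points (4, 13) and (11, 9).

(2, 13)

(4, 13) + (11, 9). λ = (9 - 13)/(11 - 4) ≡ 15/7 mod 19. 7⁻¹ ≡ 11 (mod 19), so λ ≡ 13.
  x = λ² - 4 - 11 = 169 - 15 ≡ 2; y = λ·(4 - 2) - 13 ≡ 13. → (2, 13)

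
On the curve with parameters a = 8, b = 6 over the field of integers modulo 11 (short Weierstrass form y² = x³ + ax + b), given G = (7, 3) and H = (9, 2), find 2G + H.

(4, 6)

First 2G:
Repeated addition: build up to 2G.
2G: tangent at (7, 3): λ = (3·7² + 8)/(2·3) ≡ 1/6. 6⁻¹ ≡ 2 (mod 11), so λ ≡ 1·2 ≡ 2.
  x = λ² - 7 - 7 = 4 - 14 ≡ 1; y = λ·(7 - 1) - 3 ≡ 9. → (1, 9)
2G = (1, 9).
Finally 2G + H:
(1, 9) + (9, 2). λ = (2 - 9)/(9 - 1) ≡ 4/8 mod 11. 8⁻¹ ≡ 7 (mod 11), so λ ≡ 6.
  x = λ² - 1 - 9 = 36 - 10 ≡ 4; y = λ·(1 - 4) - 9 ≡ 6. → (4, 6)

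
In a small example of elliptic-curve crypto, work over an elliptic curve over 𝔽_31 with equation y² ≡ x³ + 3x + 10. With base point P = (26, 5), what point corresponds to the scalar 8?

Double-and-add on 8 = (1000)₂. Start with P = (26, 5) for the leading 1-bit.
double: tangent at (26, 5): λ = (3·26² + 3)/(2·5) ≡ 16/10. 10⁻¹ ≡ 28 (mod 31) since 10·28 = 280 ≡ 1, so λ ≡ 16·28 ≡ 14.
  x = λ² - 26 - 26 = 196 - 52 ≡ 20; y = λ·(26 - 20) - 5 ≡ 17. → (20, 17)
double: tangent at (20, 17): λ = (3·20² + 3)/(2·17) ≡ 25/3. 3⁻¹ ≡ 21 (mod 31), so λ ≡ 25·21 ≡ 29.
  x = λ² - 20 - 20 = 841 - 40 ≡ 26; y = λ·(20 - 26) - 17 ≡ 26. → (26, 26)
double: tangent at (26, 26): λ = (3·26² + 3)/(2·26) ≡ 16/21. 21⁻¹ ≡ 3 (mod 31) since 21·3 = 63 ≡ 1, so λ ≡ 16·3 ≡ 17.
  x = λ² - 26 - 26 = 289 - 52 ≡ 20; y = λ·(26 - 20) - 26 ≡ 14. → (20, 14)

(20, 14)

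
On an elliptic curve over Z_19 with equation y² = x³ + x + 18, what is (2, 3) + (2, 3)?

(16, 11)

tangent at (2, 3): λ = (3·2² + 1)/(2·3) ≡ 13/6. 6⁻¹ ≡ 16 (mod 19), so λ ≡ 13·16 ≡ 18.
  x = λ² - 2 - 2 = 324 - 4 ≡ 16; y = λ·(2 - 16) - 3 ≡ 11. → (16, 11)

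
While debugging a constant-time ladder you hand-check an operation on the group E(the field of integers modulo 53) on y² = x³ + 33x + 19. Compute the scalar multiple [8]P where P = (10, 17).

Double-and-add on 8 = (1000)₂. Start with P = (10, 17) for the leading 1-bit.
double: tangent at (10, 17): λ = (3·10² + 33)/(2·17) ≡ 15/34. 34⁻¹ ≡ 39 (mod 53) since 34·39 = 1326 ≡ 1, so λ ≡ 15·39 ≡ 2.
  x = λ² - 10 - 10 = 4 - 20 ≡ 37; y = λ·(10 - 37) - 17 ≡ 35. → (37, 35)
double: tangent at (37, 35): λ = (3·37² + 33)/(2·35) ≡ 6/17. 17⁻¹ ≡ 25 (mod 53) since 17·25 = 425 ≡ 1, so λ ≡ 6·25 ≡ 44.
  x = λ² - 37 - 37 = 1936 - 74 ≡ 7; y = λ·(37 - 7) - 35 ≡ 13. → (7, 13)
double: tangent at (7, 13): λ = (3·7² + 33)/(2·13) ≡ 21/26. 26⁻¹ ≡ 51 (mod 53), so λ ≡ 21·51 ≡ 11.
  x = λ² - 7 - 7 = 121 - 14 ≡ 1; y = λ·(7 - 1) - 13 ≡ 0. → (1, 0)

(1, 0)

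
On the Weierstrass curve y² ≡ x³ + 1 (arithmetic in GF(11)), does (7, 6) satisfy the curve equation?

yes

y² = 6² ≡ 3; x³ + 0x + 1 = 344 ≡ 3 (mod 11). 3 = 3.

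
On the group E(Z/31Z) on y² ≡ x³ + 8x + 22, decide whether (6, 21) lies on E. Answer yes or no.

y² = 21² ≡ 7; x³ + 8x + 22 = 286 ≡ 7 (mod 31). 7 = 7.

yes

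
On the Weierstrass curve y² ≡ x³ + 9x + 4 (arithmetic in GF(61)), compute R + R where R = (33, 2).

tangent at (33, 2): λ = (3·33² + 9)/(2·2) ≡ 43/4. 4⁻¹ ≡ 46 (mod 61) since 4·46 = 184 ≡ 1, so λ ≡ 43·46 ≡ 26.
  x = λ² - 33 - 33 = 676 - 66 ≡ 0; y = λ·(33 - 0) - 2 ≡ 2. → (0, 2)

(0, 2)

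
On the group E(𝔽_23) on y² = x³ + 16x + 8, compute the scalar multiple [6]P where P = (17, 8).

(2, 5)

Repeated addition: build up to 6P.
2P: tangent at (17, 8): λ = (3·17² + 16)/(2·8) ≡ 9/16. 16⁻¹ ≡ 13 (mod 23) since 16·13 = 208 ≡ 1, so λ ≡ 9·13 ≡ 2.
  x = λ² - 17 - 17 = 4 - 34 ≡ 16; y = λ·(17 - 16) - 8 ≡ 17. → (16, 17)
3P: (16, 17) + (17, 8). λ = (8 - 17)/(17 - 16) ≡ 14/1 mod 23. 1⁻¹ ≡ 1 (mod 23), so λ ≡ 14.
  x = λ² - 16 - 17 = 196 - 33 ≡ 2; y = λ·(16 - 2) - 17 ≡ 18. → (2, 18)
4P: (2, 18) + (17, 8). λ = (8 - 18)/(17 - 2) ≡ 13/15 mod 23. 15⁻¹ ≡ 20 (mod 23), so λ ≡ 7.
  x = λ² - 2 - 17 = 49 - 19 ≡ 7; y = λ·(2 - 7) - 18 ≡ 16. → (7, 16)
5P: (7, 16) + (17, 8). λ = (8 - 16)/(17 - 7) ≡ 15/10 mod 23. 10⁻¹ ≡ 7 (mod 23), so λ ≡ 13.
  x = λ² - 7 - 17 = 169 - 24 ≡ 7; y = λ·(7 - 7) - 16 ≡ 7. → (7, 7)
6P: (7, 7) + (17, 8). λ = (8 - 7)/(17 - 7) ≡ 1/10 mod 23. 10⁻¹ ≡ 7 (mod 23) since 10·7 = 70 ≡ 1, so λ ≡ 7.
  x = λ² - 7 - 17 = 49 - 24 ≡ 2; y = λ·(7 - 2) - 7 ≡ 5. → (2, 5)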